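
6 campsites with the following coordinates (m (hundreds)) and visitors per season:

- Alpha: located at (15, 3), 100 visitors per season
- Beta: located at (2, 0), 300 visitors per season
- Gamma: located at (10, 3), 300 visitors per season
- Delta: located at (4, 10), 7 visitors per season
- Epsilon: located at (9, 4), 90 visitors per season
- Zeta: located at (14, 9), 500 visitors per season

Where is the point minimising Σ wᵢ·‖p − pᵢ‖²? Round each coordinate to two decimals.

The minimiser of Σwᵢ‖p−pᵢ‖² is the weighted centroid p* = (Σwᵢpᵢ)/(Σwᵢ).
Σwᵢ = 1297.
Σwᵢxᵢ = 100·15 + 300·2 + 300·10 + 7·4 + 90·9 + 500·14 = 12938.
Σwᵢyᵢ = 100·3 + 300·0 + 300·3 + 7·10 + 90·4 + 500·9 = 6130.
x* = 12938/1297 = 9.98, y* = 6130/1297 = 4.73.

(9.98, 4.73)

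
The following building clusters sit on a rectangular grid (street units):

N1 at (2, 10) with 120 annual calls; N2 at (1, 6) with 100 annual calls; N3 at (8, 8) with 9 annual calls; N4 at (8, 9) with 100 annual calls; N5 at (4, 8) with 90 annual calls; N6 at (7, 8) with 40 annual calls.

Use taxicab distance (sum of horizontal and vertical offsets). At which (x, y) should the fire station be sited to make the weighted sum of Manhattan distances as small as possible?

Manhattan distance separates: Σwᵢ(|x−xᵢ|+|y−yᵢ|) = Σwᵢ|x−xᵢ| + Σwᵢ|y−yᵢ|, so x and y are optimised independently as 1-D weighted medians.
Total weight W = 459; half = 229.5.
x-coordinate, sorted with cumulative weight:
  x=1 (N2, w=100) cum 100
  x=2 (N1, w=120) cum 220
  x=4 (N5, w=90) cum 310  ← median
  x=7 (N6, w=40) cum 350
  x=8 (N3, w=9) cum 359
  x=8 (N4, w=100) cum 459
⇒ x* = 4
y-coordinate, sorted with cumulative weight:
  y=6 (N2, w=100) cum 100
  y=8 (N3, w=9) cum 109
  y=8 (N5, w=90) cum 199
  y=8 (N6, w=40) cum 239  ← median
  y=9 (N4, w=100) cum 339
  y=10 (N1, w=120) cum 459
⇒ y* = 8

(4, 8)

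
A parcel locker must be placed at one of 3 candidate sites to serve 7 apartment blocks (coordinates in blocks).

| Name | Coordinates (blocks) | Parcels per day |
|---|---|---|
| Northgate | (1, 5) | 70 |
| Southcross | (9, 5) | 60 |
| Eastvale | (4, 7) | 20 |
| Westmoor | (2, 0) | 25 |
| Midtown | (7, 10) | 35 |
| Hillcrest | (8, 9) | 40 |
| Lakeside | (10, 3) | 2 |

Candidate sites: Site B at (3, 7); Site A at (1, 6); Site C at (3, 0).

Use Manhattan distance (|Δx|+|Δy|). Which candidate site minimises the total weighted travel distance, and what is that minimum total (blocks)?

Site B, total 1527 blocks

Total weighted distance at each candidate:
  Site B (3, 7): total = 1527
  Site A (1, 6): total = 1639
  Site C (3, 0): total = 2405
Minimum is at Site B with total 1527 blocks.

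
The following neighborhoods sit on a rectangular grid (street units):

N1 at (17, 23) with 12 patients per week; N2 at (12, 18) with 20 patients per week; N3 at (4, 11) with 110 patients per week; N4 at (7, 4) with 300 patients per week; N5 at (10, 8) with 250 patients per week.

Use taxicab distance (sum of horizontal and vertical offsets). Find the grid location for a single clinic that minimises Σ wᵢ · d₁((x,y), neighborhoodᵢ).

Manhattan distance separates: Σwᵢ(|x−xᵢ|+|y−yᵢ|) = Σwᵢ|x−xᵢ| + Σwᵢ|y−yᵢ|, so x and y are optimised independently as 1-D weighted medians.
Total weight W = 692; half = 346.
x-coordinate, sorted with cumulative weight:
  x=4 (N3, w=110) cum 110
  x=7 (N4, w=300) cum 410  ← median
  x=10 (N5, w=250) cum 660
  x=12 (N2, w=20) cum 680
  x=17 (N1, w=12) cum 692
⇒ x* = 7
y-coordinate, sorted with cumulative weight:
  y=4 (N4, w=300) cum 300
  y=8 (N5, w=250) cum 550  ← median
  y=11 (N3, w=110) cum 660
  y=18 (N2, w=20) cum 680
  y=23 (N1, w=12) cum 692
⇒ y* = 8

(7, 8)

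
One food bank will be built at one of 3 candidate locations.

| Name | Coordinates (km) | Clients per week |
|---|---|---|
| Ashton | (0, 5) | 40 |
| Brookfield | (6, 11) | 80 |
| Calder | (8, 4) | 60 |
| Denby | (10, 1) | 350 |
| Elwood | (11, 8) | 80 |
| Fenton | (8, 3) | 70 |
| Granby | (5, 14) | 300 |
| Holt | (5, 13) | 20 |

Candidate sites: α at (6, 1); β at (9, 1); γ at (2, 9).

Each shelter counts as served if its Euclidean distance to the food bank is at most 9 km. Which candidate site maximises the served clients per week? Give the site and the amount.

Coverage radius r = 9 km; a point is covered iff (Δx)²+(Δy)² ≤ 9² = 81.
  α (6, 1): covers {Ashton, Calder, Denby, Elwood, Fenton} → 600
  β (9, 1): covers {Calder, Denby, Elwood, Fenton} → 560
  γ (2, 9): covers {Ashton, Brookfield, Calder, Fenton, Granby, Holt} → 570
Maximum coverage at α: 600 clients per week.

α, covering 600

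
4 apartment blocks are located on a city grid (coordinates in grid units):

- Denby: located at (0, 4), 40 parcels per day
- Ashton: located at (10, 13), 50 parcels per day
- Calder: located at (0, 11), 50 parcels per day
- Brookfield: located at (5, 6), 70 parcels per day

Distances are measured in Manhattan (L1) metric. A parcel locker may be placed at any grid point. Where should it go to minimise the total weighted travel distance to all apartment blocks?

(5, 6)

Manhattan distance separates: Σwᵢ(|x−xᵢ|+|y−yᵢ|) = Σwᵢ|x−xᵢ| + Σwᵢ|y−yᵢ|, so x and y are optimised independently as 1-D weighted medians.
Total weight W = 210; half = 105.
x-coordinate, sorted with cumulative weight:
  x=0 (Denby, w=40) cum 40
  x=0 (Calder, w=50) cum 90
  x=5 (Brookfield, w=70) cum 160  ← median
  x=10 (Ashton, w=50) cum 210
⇒ x* = 5
y-coordinate, sorted with cumulative weight:
  y=4 (Denby, w=40) cum 40
  y=6 (Brookfield, w=70) cum 110  ← median
  y=11 (Calder, w=50) cum 160
  y=13 (Ashton, w=50) cum 210
⇒ y* = 6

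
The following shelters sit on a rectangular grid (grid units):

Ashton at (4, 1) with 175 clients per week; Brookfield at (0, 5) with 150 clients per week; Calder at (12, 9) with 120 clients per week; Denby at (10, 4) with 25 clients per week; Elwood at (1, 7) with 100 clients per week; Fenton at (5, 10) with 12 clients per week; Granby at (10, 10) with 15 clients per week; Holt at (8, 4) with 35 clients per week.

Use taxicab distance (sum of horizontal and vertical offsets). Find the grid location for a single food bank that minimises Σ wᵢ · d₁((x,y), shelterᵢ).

Manhattan distance separates: Σwᵢ(|x−xᵢ|+|y−yᵢ|) = Σwᵢ|x−xᵢ| + Σwᵢ|y−yᵢ|, so x and y are optimised independently as 1-D weighted medians.
Total weight W = 632; half = 316.
x-coordinate, sorted with cumulative weight:
  x=0 (Brookfield, w=150) cum 150
  x=1 (Elwood, w=100) cum 250
  x=4 (Ashton, w=175) cum 425  ← median
  x=5 (Fenton, w=12) cum 437
  x=8 (Holt, w=35) cum 472
  x=10 (Denby, w=25) cum 497
  x=10 (Granby, w=15) cum 512
  x=12 (Calder, w=120) cum 632
⇒ x* = 4
y-coordinate, sorted with cumulative weight:
  y=1 (Ashton, w=175) cum 175
  y=4 (Denby, w=25) cum 200
  y=4 (Holt, w=35) cum 235
  y=5 (Brookfield, w=150) cum 385  ← median
  y=7 (Elwood, w=100) cum 485
  y=9 (Calder, w=120) cum 605
  y=10 (Fenton, w=12) cum 617
  y=10 (Granby, w=15) cum 632
⇒ y* = 5

(4, 5)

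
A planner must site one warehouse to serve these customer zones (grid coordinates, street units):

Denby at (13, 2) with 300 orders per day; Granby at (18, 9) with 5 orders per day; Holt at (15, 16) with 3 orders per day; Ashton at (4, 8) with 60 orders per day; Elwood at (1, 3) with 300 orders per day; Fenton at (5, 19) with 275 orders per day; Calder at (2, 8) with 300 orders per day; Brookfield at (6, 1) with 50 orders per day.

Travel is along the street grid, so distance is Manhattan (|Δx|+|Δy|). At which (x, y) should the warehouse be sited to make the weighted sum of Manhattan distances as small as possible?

(4, 3)

Manhattan distance separates: Σwᵢ(|x−xᵢ|+|y−yᵢ|) = Σwᵢ|x−xᵢ| + Σwᵢ|y−yᵢ|, so x and y are optimised independently as 1-D weighted medians.
Total weight W = 1293; half = 646.5.
x-coordinate, sorted with cumulative weight:
  x=1 (Elwood, w=300) cum 300
  x=2 (Calder, w=300) cum 600
  x=4 (Ashton, w=60) cum 660  ← median
  x=5 (Fenton, w=275) cum 935
  x=6 (Brookfield, w=50) cum 985
  x=13 (Denby, w=300) cum 1285
  x=15 (Holt, w=3) cum 1288
  x=18 (Granby, w=5) cum 1293
⇒ x* = 4
y-coordinate, sorted with cumulative weight:
  y=1 (Brookfield, w=50) cum 50
  y=2 (Denby, w=300) cum 350
  y=3 (Elwood, w=300) cum 650  ← median
  y=8 (Ashton, w=60) cum 710
  y=8 (Calder, w=300) cum 1010
  y=9 (Granby, w=5) cum 1015
  y=16 (Holt, w=3) cum 1018
  y=19 (Fenton, w=275) cum 1293
⇒ y* = 3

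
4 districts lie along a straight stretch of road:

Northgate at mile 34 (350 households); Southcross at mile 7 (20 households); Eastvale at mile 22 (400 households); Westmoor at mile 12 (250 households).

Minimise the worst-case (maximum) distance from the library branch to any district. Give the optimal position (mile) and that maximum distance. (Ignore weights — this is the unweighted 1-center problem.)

location 20.5, max distance 13.5

The 1-center on a line is the midpoint of the two extreme points: leftmost at 7, rightmost at 34.
Optimal location = (7 + 34)/2 = 20.5; maximum distance = (34 − 7)/2 = 13.5.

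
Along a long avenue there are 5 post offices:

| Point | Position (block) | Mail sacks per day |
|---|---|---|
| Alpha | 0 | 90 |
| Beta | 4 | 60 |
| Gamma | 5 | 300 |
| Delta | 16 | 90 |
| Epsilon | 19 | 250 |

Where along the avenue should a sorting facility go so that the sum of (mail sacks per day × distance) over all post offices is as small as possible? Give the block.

For a sum of weighted absolute distances on a line, the optimum is the weighted median (not the mean). Total weight W = 790; half-weight = 395.
Sort by position and accumulate weight:
  block 0 (Alpha, w=90) → cum 90
  block 4 (Beta, w=60) → cum 150
  block 5 (Gamma, w=300) → cum 450  ≥ 395 → median here
  block 16 (Delta, w=90) → cum 540
  block 19 (Epsilon, w=250) → cum 790
Optimal location: block 5.

x = 5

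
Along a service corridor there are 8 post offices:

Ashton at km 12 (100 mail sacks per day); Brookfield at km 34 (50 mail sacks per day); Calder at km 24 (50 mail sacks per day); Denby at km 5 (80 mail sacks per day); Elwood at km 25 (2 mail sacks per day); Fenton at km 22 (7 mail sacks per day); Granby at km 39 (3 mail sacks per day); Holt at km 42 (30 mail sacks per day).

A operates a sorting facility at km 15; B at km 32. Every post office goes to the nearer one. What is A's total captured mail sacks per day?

The indifferent point is the midpoint (15+32)/2 = 23.5; post offices left of it (closer to A at 15) go to A, those right go to B.
  Denby at 5 (w=80) → A
  Ashton at 12 (w=100) → A
  Fenton at 22 (w=7) → A
  Calder at 24 (w=50) → B
  Elwood at 25 (w=2) → B
  Brookfield at 34 (w=50) → B
  Granby at 39 (w=3) → B
  Holt at 42 (w=30) → B
A captures 187; B captures 135.

187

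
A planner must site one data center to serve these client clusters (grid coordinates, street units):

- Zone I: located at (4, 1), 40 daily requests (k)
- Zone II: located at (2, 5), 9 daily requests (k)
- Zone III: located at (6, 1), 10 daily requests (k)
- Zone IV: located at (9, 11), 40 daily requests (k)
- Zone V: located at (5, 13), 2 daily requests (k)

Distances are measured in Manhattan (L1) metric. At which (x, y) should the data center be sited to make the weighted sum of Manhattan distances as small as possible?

Manhattan distance separates: Σwᵢ(|x−xᵢ|+|y−yᵢ|) = Σwᵢ|x−xᵢ| + Σwᵢ|y−yᵢ|, so x and y are optimised independently as 1-D weighted medians.
Total weight W = 101; half = 50.5.
x-coordinate, sorted with cumulative weight:
  x=2 (Zone II, w=9) cum 9
  x=4 (Zone I, w=40) cum 49
  x=5 (Zone V, w=2) cum 51  ← median
  x=6 (Zone III, w=10) cum 61
  x=9 (Zone IV, w=40) cum 101
⇒ x* = 5
y-coordinate, sorted with cumulative weight:
  y=1 (Zone I, w=40) cum 40
  y=1 (Zone III, w=10) cum 50
  y=5 (Zone II, w=9) cum 59  ← median
  y=11 (Zone IV, w=40) cum 99
  y=13 (Zone V, w=2) cum 101
⇒ y* = 5

(5, 5)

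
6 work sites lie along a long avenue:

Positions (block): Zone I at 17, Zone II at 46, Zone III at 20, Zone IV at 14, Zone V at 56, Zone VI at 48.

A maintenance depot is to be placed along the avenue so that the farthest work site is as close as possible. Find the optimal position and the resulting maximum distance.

location 35, max distance 21

The 1-center on a line is the midpoint of the two extreme points: leftmost at 14, rightmost at 56.
Optimal location = (14 + 56)/2 = 35; maximum distance = (56 − 14)/2 = 21.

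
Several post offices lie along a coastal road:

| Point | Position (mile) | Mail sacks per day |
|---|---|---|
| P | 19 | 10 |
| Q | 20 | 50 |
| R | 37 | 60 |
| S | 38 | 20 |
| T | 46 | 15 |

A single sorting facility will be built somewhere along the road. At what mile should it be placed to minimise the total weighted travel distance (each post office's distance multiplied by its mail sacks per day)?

x = 37

For a sum of weighted absolute distances on a line, the optimum is the weighted median (not the mean). Total weight W = 155; half-weight = 77.5.
Sort by position and accumulate weight:
  mile 19 (P, w=10) → cum 10
  mile 20 (Q, w=50) → cum 60
  mile 37 (R, w=60) → cum 120  ≥ 77.5 → median here
  mile 38 (S, w=20) → cum 140
  mile 46 (T, w=15) → cum 155
Optimal location: mile 37.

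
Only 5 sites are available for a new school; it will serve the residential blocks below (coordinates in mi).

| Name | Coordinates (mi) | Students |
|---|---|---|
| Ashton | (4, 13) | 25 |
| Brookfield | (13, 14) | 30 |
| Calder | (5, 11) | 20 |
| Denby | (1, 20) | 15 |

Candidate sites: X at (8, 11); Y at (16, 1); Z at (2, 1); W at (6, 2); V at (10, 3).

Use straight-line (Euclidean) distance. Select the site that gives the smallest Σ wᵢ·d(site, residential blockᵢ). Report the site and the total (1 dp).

Total weighted distance at each candidate:
  X (8, 11): total = 517.8
  Y (16, 1): total = 1484.9
  Z (2, 1): total = 1309.2
  W (6, 2): total = 1157.6
  V (10, 3): total = 1110.8
Minimum is at X with total 517.8 mi.

X, total 517.8 mi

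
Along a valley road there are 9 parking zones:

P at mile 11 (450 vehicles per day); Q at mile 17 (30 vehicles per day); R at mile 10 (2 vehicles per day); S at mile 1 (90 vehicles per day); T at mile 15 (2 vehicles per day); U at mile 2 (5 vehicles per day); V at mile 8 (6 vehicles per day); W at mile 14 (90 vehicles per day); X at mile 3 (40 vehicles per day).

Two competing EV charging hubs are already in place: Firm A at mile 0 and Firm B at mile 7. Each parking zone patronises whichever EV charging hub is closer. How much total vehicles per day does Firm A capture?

The indifferent point is the midpoint (0+7)/2 = 3.5; parking zones left of it (closer to Firm A at 0) go to Firm A, those right go to Firm B.
  S at 1 (w=90) → Firm A
  U at 2 (w=5) → Firm A
  X at 3 (w=40) → Firm A
  V at 8 (w=6) → Firm B
  R at 10 (w=2) → Firm B
  P at 11 (w=450) → Firm B
  W at 14 (w=90) → Firm B
  T at 15 (w=2) → Firm B
  Q at 17 (w=30) → Firm B
Firm A captures 135; Firm B captures 580.

135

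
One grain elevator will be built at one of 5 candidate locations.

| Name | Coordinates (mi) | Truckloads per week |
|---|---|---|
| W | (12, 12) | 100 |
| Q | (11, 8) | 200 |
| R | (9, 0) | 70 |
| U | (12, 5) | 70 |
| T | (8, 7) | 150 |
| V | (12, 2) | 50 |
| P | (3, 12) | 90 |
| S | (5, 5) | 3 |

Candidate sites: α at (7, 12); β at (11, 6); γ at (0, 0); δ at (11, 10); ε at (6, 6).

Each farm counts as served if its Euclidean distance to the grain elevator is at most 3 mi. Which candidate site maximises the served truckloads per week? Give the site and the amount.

Coverage radius r = 3 mi; a point is covered iff (Δx)²+(Δy)² ≤ 3² = 9.
  α (7, 12): covers {none} → 0
  β (11, 6): covers {Q, U} → 270
  γ (0, 0): covers {none} → 0
  δ (11, 10): covers {W, Q} → 300
  ε (6, 6): covers {T, S} → 153
Maximum coverage at δ: 300 truckloads per week.

δ, covering 300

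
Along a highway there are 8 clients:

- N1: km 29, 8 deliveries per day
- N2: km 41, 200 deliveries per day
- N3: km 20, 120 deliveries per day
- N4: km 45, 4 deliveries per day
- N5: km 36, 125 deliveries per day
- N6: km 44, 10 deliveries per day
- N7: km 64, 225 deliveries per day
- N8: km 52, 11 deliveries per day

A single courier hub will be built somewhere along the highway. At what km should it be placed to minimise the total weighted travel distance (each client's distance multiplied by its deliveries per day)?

For a sum of weighted absolute distances on a line, the optimum is the weighted median (not the mean). Total weight W = 703; half-weight = 351.5.
Sort by position and accumulate weight:
  km 20 (N3, w=120) → cum 120
  km 29 (N1, w=8) → cum 128
  km 36 (N5, w=125) → cum 253
  km 41 (N2, w=200) → cum 453  ≥ 351.5 → median here
  km 44 (N6, w=10) → cum 463
  km 45 (N4, w=4) → cum 467
  km 52 (N8, w=11) → cum 478
  km 64 (N7, w=225) → cum 703
Optimal location: km 41.

x = 41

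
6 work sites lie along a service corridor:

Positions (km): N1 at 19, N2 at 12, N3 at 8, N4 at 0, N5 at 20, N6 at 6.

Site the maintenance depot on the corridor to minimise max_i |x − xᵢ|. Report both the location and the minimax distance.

location 10, max distance 10

The 1-center on a line is the midpoint of the two extreme points: leftmost at 0, rightmost at 20.
Optimal location = (0 + 20)/2 = 10; maximum distance = (20 − 0)/2 = 10.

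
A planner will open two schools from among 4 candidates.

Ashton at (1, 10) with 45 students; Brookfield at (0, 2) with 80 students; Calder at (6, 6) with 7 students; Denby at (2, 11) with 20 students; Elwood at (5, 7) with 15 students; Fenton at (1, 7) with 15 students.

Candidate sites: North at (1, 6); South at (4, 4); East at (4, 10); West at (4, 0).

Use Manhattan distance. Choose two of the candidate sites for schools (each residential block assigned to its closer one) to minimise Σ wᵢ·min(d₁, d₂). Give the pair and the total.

Evaluate every pair (each demand assigned to the nearer of the two):
  {North, East}: total = 705
  {North, South}: total = 803
  {North, West}: total = 825
  {South, East}: total = 853
  {East, West}: total = 867
  {South, West}: total = 1243
Best pair: {North, East} with total 705.

{North, East}, total 705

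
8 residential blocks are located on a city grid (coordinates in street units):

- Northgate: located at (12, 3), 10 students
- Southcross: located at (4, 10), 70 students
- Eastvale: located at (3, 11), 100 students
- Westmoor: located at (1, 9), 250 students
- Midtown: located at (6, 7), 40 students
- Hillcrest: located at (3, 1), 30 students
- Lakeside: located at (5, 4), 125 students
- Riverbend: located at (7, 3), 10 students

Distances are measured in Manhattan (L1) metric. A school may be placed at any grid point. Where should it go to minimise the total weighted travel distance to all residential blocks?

Manhattan distance separates: Σwᵢ(|x−xᵢ|+|y−yᵢ|) = Σwᵢ|x−xᵢ| + Σwᵢ|y−yᵢ|, so x and y are optimised independently as 1-D weighted medians.
Total weight W = 635; half = 317.5.
x-coordinate, sorted with cumulative weight:
  x=1 (Westmoor, w=250) cum 250
  x=3 (Eastvale, w=100) cum 350  ← median
  x=3 (Hillcrest, w=30) cum 380
  x=4 (Southcross, w=70) cum 450
  x=5 (Lakeside, w=125) cum 575
  x=6 (Midtown, w=40) cum 615
  x=7 (Riverbend, w=10) cum 625
  x=12 (Northgate, w=10) cum 635
⇒ x* = 3
y-coordinate, sorted with cumulative weight:
  y=1 (Hillcrest, w=30) cum 30
  y=3 (Northgate, w=10) cum 40
  y=3 (Riverbend, w=10) cum 50
  y=4 (Lakeside, w=125) cum 175
  y=7 (Midtown, w=40) cum 215
  y=9 (Westmoor, w=250) cum 465  ← median
  y=10 (Southcross, w=70) cum 535
  y=11 (Eastvale, w=100) cum 635
⇒ y* = 9

(3, 9)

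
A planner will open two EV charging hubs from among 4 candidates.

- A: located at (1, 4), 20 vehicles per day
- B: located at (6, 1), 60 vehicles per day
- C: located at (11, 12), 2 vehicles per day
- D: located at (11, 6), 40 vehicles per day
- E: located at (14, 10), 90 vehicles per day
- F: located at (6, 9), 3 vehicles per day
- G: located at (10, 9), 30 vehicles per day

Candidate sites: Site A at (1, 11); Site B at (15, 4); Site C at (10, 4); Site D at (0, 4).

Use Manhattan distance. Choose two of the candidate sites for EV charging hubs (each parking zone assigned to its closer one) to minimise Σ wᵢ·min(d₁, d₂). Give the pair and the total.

Evaluate every pair (each demand assigned to the nearer of the two):
  {Site B, Site C}: total = 1545
  {Site C, Site D}: total = 1655
  {Site A, Site C}: total = 1769
  {Site B, Site D}: total = 1787
  {Site A, Site B}: total = 2073
  {Site A, Site D}: total = 2713
Best pair: {Site B, Site C} with total 1545.

{Site B, Site C}, total 1545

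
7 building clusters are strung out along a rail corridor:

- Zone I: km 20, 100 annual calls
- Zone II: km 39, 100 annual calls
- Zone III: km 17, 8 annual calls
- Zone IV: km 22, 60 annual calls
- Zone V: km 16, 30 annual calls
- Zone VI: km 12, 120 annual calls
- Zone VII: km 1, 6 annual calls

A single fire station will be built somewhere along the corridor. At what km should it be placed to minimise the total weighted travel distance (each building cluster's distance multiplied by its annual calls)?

For a sum of weighted absolute distances on a line, the optimum is the weighted median (not the mean). Total weight W = 424; half-weight = 212.
Sort by position and accumulate weight:
  km 1 (Zone VII, w=6) → cum 6
  km 12 (Zone VI, w=120) → cum 126
  km 16 (Zone V, w=30) → cum 156
  km 17 (Zone III, w=8) → cum 164
  km 20 (Zone I, w=100) → cum 264  ≥ 212 → median here
  km 22 (Zone IV, w=60) → cum 324
  km 39 (Zone II, w=100) → cum 424
Optimal location: km 20.

x = 20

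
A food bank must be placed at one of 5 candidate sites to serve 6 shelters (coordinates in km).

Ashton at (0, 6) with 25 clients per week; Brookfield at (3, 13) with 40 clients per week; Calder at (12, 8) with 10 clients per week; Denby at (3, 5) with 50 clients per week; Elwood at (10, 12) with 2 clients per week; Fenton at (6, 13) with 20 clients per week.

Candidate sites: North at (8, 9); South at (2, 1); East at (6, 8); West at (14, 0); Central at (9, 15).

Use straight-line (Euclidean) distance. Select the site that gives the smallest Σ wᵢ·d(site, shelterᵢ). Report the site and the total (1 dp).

East, total 774.8 km

Total weighted distance at each candidate:
  North (8, 9): total = 927.8
  South (2, 1): total = 1224.7
  East (6, 8): total = 774.8
  West (14, 0): total = 2079.2
  Central (9, 15): total = 1308.9
Minimum is at East with total 774.8 km.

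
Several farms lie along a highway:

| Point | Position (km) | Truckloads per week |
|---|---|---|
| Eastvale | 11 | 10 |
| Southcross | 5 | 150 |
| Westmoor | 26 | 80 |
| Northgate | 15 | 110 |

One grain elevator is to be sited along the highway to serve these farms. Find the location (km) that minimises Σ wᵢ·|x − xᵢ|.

x = 15

For a sum of weighted absolute distances on a line, the optimum is the weighted median (not the mean). Total weight W = 350; half-weight = 175.
Sort by position and accumulate weight:
  km 5 (Southcross, w=150) → cum 150
  km 11 (Eastvale, w=10) → cum 160
  km 15 (Northgate, w=110) → cum 270  ≥ 175 → median here
  km 26 (Westmoor, w=80) → cum 350
Optimal location: km 15.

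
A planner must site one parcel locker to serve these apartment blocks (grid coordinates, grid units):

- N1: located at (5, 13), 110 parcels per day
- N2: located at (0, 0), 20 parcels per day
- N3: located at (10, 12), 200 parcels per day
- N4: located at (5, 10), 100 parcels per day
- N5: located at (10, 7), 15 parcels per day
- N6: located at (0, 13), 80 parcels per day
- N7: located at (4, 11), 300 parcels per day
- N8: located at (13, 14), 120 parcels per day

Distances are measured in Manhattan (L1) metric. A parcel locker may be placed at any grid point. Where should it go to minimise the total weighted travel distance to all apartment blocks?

(5, 12)

Manhattan distance separates: Σwᵢ(|x−xᵢ|+|y−yᵢ|) = Σwᵢ|x−xᵢ| + Σwᵢ|y−yᵢ|, so x and y are optimised independently as 1-D weighted medians.
Total weight W = 945; half = 472.5.
x-coordinate, sorted with cumulative weight:
  x=0 (N2, w=20) cum 20
  x=0 (N6, w=80) cum 100
  x=4 (N7, w=300) cum 400
  x=5 (N1, w=110) cum 510  ← median
  x=5 (N4, w=100) cum 610
  x=10 (N3, w=200) cum 810
  x=10 (N5, w=15) cum 825
  x=13 (N8, w=120) cum 945
⇒ x* = 5
y-coordinate, sorted with cumulative weight:
  y=0 (N2, w=20) cum 20
  y=7 (N5, w=15) cum 35
  y=10 (N4, w=100) cum 135
  y=11 (N7, w=300) cum 435
  y=12 (N3, w=200) cum 635  ← median
  y=13 (N1, w=110) cum 745
  y=13 (N6, w=80) cum 825
  y=14 (N8, w=120) cum 945
⇒ y* = 12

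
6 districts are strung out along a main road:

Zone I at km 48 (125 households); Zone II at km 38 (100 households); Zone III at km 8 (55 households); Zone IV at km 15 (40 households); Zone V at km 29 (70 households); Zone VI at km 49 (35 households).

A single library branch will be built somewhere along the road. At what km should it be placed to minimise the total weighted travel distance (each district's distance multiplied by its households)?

For a sum of weighted absolute distances on a line, the optimum is the weighted median (not the mean). Total weight W = 425; half-weight = 212.5.
Sort by position and accumulate weight:
  km 8 (Zone III, w=55) → cum 55
  km 15 (Zone IV, w=40) → cum 95
  km 29 (Zone V, w=70) → cum 165
  km 38 (Zone II, w=100) → cum 265  ≥ 212.5 → median here
  km 48 (Zone I, w=125) → cum 390
  km 49 (Zone VI, w=35) → cum 425
Optimal location: km 38.

x = 38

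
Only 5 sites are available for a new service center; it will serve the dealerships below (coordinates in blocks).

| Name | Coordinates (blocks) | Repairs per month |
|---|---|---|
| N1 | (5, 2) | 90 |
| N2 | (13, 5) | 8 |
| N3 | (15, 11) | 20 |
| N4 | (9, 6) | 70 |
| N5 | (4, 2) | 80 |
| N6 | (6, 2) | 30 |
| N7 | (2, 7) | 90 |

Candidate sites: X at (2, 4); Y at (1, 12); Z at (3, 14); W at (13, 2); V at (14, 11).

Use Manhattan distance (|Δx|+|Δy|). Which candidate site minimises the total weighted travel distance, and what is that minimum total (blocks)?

X, total 2346 blocks

Total weighted distance at each candidate:
  X (2, 4): total = 2346
  Y (1, 12): total = 4722
  Z (3, 14): total = 4902
  W (13, 2): total = 3894
  V (14, 11): total = 5866
Minimum is at X with total 2346 blocks.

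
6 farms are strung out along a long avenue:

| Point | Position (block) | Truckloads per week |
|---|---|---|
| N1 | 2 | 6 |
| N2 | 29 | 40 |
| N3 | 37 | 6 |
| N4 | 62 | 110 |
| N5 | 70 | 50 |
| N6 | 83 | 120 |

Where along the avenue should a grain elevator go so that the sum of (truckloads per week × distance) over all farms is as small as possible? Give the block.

For a sum of weighted absolute distances on a line, the optimum is the weighted median (not the mean). Total weight W = 332; half-weight = 166.
Sort by position and accumulate weight:
  block 2 (N1, w=6) → cum 6
  block 29 (N2, w=40) → cum 46
  block 37 (N3, w=6) → cum 52
  block 62 (N4, w=110) → cum 162
  block 70 (N5, w=50) → cum 212  ≥ 166 → median here
  block 83 (N6, w=120) → cum 332
Optimal location: block 70.

x = 70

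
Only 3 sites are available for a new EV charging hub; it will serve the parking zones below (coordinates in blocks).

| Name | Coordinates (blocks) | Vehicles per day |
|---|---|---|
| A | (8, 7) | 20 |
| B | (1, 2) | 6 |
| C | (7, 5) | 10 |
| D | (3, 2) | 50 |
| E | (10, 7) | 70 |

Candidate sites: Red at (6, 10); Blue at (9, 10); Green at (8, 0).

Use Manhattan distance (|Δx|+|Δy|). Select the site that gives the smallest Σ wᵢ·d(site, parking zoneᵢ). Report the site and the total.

Total weighted distance at each candidate:
  Red (6, 10): total = 1278
  Blue (9, 10): total = 1226
  Green (8, 0): total = 1234
Minimum is at Blue with total 1226 blocks.

Blue, total 1226 blocks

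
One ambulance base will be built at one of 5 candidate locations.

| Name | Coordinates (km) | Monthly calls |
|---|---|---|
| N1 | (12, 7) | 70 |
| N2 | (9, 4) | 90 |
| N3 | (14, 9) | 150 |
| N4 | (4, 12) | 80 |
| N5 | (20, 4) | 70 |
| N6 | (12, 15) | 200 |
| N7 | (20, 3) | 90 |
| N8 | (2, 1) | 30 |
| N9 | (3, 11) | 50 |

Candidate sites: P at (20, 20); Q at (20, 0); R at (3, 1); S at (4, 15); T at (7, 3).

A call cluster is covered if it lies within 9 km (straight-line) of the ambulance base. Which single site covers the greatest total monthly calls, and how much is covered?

Coverage radius r = 9 km; a point is covered iff (Δx)²+(Δy)² ≤ 9² = 81.
  P (20, 20): covers {none} → 0
  Q (20, 0): covers {N5, N7} → 160
  R (3, 1): covers {N2, N8} → 120
  S (4, 15): covers {N4, N6, N9} → 330
  T (7, 3): covers {N1, N2, N8, N9} → 240
Maximum coverage at S: 330 monthly calls.

S, covering 330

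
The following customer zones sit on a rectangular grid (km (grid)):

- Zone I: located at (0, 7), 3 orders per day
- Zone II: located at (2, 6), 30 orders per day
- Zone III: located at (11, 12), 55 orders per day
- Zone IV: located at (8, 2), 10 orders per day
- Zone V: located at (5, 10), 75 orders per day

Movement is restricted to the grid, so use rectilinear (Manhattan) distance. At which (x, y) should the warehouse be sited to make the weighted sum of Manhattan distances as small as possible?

Manhattan distance separates: Σwᵢ(|x−xᵢ|+|y−yᵢ|) = Σwᵢ|x−xᵢ| + Σwᵢ|y−yᵢ|, so x and y are optimised independently as 1-D weighted medians.
Total weight W = 173; half = 86.5.
x-coordinate, sorted with cumulative weight:
  x=0 (Zone I, w=3) cum 3
  x=2 (Zone II, w=30) cum 33
  x=5 (Zone V, w=75) cum 108  ← median
  x=8 (Zone IV, w=10) cum 118
  x=11 (Zone III, w=55) cum 173
⇒ x* = 5
y-coordinate, sorted with cumulative weight:
  y=2 (Zone IV, w=10) cum 10
  y=6 (Zone II, w=30) cum 40
  y=7 (Zone I, w=3) cum 43
  y=10 (Zone V, w=75) cum 118  ← median
  y=12 (Zone III, w=55) cum 173
⇒ y* = 10

(5, 10)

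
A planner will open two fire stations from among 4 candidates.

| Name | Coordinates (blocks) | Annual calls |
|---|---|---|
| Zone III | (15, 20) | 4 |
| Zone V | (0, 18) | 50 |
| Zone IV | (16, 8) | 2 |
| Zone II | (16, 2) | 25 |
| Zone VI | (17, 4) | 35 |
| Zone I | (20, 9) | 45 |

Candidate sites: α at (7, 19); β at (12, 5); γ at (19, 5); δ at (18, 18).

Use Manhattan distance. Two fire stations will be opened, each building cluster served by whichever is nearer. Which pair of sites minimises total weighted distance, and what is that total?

Evaluate every pair (each demand assigned to the nearer of the two):
  {α, γ}: total = 928
  {α, β}: total = 1375
  {γ, δ}: total = 1412
  {β, γ}: total = 1814
  {β, δ}: total = 1814
  {α, δ}: total = 1914
Best pair: {α, γ} with total 928.

{α, γ}, total 928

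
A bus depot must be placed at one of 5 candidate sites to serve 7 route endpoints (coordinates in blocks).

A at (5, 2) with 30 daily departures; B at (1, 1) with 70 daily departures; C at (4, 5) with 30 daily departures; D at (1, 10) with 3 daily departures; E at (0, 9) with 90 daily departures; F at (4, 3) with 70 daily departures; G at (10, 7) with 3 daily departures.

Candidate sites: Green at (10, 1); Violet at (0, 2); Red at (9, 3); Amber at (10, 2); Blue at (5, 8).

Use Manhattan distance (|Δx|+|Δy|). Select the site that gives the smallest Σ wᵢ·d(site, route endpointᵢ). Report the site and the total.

Total weighted distance at each candidate:
  Green (10, 1): total = 3362
  Violet (0, 2): total = 1552
  Red (9, 3): total = 2820
  Amber (10, 2): total = 3206
  Blue (5, 8): total = 2066
Minimum is at Violet with total 1552 blocks.

Violet, total 1552 blocks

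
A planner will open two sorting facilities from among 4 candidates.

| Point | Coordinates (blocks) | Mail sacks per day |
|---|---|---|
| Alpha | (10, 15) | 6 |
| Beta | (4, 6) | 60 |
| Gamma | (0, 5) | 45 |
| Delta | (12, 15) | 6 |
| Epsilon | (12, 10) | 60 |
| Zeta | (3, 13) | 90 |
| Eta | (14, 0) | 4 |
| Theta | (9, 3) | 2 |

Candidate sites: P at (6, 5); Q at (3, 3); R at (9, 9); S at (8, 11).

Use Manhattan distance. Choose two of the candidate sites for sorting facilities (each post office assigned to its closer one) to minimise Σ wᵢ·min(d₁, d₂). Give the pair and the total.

{P, S}, total 1526

Evaluate every pair (each demand assigned to the nearer of the two):
  {P, S}: total = 1526
  {Q, S}: total = 1547
  {P, R}: total = 1748
  {Q, R}: total = 1769
  {R, S}: total = 2087
  {P, Q}: total = 2207
Best pair: {P, S} with total 1526.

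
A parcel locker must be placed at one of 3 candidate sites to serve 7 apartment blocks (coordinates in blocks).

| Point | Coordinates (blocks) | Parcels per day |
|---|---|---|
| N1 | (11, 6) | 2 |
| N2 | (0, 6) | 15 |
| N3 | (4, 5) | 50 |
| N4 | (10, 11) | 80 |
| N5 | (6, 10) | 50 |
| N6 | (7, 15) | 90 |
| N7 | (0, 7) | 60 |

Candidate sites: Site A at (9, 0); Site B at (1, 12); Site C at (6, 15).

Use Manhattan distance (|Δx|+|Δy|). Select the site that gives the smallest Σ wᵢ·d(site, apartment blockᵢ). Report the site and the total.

Site C, total 2673 blocks

Total weighted distance at each candidate:
  Site A (9, 0): total = 4841
  Site B (1, 12): total = 2957
  Site C (6, 15): total = 2673
Minimum is at Site C with total 2673 blocks.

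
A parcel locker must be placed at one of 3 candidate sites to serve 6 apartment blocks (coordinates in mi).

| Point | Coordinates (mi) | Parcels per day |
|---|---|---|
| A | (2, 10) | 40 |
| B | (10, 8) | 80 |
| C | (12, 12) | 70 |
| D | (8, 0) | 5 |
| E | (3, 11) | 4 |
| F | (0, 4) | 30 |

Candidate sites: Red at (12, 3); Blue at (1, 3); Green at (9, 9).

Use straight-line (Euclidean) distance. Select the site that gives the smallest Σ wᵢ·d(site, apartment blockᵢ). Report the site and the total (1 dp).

Total weighted distance at each candidate:
  Red (12, 3): total = 1983.5
  Blue (1, 3): total = 2214.9
  Green (9, 9): total = 1072.4
Minimum is at Green with total 1072.4 mi.

Green, total 1072.4 mi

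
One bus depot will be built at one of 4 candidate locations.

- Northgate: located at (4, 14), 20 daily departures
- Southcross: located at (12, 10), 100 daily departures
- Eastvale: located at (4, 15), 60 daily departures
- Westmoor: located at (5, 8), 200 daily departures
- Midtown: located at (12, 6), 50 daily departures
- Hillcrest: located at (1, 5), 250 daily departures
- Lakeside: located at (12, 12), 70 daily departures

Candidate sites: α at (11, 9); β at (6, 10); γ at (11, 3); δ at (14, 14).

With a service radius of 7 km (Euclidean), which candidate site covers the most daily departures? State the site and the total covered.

Coverage radius r = 7 km; a point is covered iff (Δx)²+(Δy)² ≤ 7² = 49.
  α (11, 9): covers {Southcross, Westmoor, Midtown, Lakeside} → 420
  β (6, 10): covers {Northgate, Southcross, Eastvale, Westmoor, Lakeside} → 450
  γ (11, 3): covers {Midtown} → 50
  δ (14, 14): covers {Southcross, Lakeside} → 170
Maximum coverage at β: 450 daily departures.

β, covering 450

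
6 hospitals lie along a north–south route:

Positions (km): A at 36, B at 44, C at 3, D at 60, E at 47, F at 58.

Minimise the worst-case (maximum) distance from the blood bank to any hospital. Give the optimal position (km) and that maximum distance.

The 1-center on a line is the midpoint of the two extreme points: leftmost at 3, rightmost at 60.
Optimal location = (3 + 60)/2 = 31.5; maximum distance = (60 − 3)/2 = 28.5.

location 31.5, max distance 28.5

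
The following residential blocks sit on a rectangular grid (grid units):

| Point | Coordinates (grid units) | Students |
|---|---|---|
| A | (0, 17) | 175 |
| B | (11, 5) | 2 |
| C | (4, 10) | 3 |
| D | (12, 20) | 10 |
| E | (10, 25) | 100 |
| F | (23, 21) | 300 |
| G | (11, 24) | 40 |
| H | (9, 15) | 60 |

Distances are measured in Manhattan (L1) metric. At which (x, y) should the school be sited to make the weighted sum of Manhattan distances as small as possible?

Manhattan distance separates: Σwᵢ(|x−xᵢ|+|y−yᵢ|) = Σwᵢ|x−xᵢ| + Σwᵢ|y−yᵢ|, so x and y are optimised independently as 1-D weighted medians.
Total weight W = 690; half = 345.
x-coordinate, sorted with cumulative weight:
  x=0 (A, w=175) cum 175
  x=4 (C, w=3) cum 178
  x=9 (H, w=60) cum 238
  x=10 (E, w=100) cum 338
  x=11 (B, w=2) cum 340
  x=11 (G, w=40) cum 380  ← median
  x=12 (D, w=10) cum 390
  x=23 (F, w=300) cum 690
⇒ x* = 11
y-coordinate, sorted with cumulative weight:
  y=5 (B, w=2) cum 2
  y=10 (C, w=3) cum 5
  y=15 (H, w=60) cum 65
  y=17 (A, w=175) cum 240
  y=20 (D, w=10) cum 250
  y=21 (F, w=300) cum 550  ← median
  y=24 (G, w=40) cum 590
  y=25 (E, w=100) cum 690
⇒ y* = 21

(11, 21)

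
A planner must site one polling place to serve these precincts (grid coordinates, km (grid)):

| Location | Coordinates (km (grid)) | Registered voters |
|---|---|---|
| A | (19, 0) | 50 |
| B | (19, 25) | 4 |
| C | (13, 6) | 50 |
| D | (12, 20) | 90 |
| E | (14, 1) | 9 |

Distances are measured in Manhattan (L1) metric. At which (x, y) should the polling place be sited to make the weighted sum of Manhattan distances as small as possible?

Manhattan distance separates: Σwᵢ(|x−xᵢ|+|y−yᵢ|) = Σwᵢ|x−xᵢ| + Σwᵢ|y−yᵢ|, so x and y are optimised independently as 1-D weighted medians.
Total weight W = 203; half = 101.5.
x-coordinate, sorted with cumulative weight:
  x=12 (D, w=90) cum 90
  x=13 (C, w=50) cum 140  ← median
  x=14 (E, w=9) cum 149
  x=19 (A, w=50) cum 199
  x=19 (B, w=4) cum 203
⇒ x* = 13
y-coordinate, sorted with cumulative weight:
  y=0 (A, w=50) cum 50
  y=1 (E, w=9) cum 59
  y=6 (C, w=50) cum 109  ← median
  y=20 (D, w=90) cum 199
  y=25 (B, w=4) cum 203
⇒ y* = 6

(13, 6)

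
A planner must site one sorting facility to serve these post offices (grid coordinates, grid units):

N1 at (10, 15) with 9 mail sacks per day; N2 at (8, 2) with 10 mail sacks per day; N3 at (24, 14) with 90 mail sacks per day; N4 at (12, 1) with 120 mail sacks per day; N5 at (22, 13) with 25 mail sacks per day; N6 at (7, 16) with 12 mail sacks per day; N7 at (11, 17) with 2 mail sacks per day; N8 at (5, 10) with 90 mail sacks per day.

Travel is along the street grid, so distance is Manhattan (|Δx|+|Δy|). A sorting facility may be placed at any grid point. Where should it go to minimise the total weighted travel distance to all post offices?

Manhattan distance separates: Σwᵢ(|x−xᵢ|+|y−yᵢ|) = Σwᵢ|x−xᵢ| + Σwᵢ|y−yᵢ|, so x and y are optimised independently as 1-D weighted medians.
Total weight W = 358; half = 179.
x-coordinate, sorted with cumulative weight:
  x=5 (N8, w=90) cum 90
  x=7 (N6, w=12) cum 102
  x=8 (N2, w=10) cum 112
  x=10 (N1, w=9) cum 121
  x=11 (N7, w=2) cum 123
  x=12 (N4, w=120) cum 243  ← median
  x=22 (N5, w=25) cum 268
  x=24 (N3, w=90) cum 358
⇒ x* = 12
y-coordinate, sorted with cumulative weight:
  y=1 (N4, w=120) cum 120
  y=2 (N2, w=10) cum 130
  y=10 (N8, w=90) cum 220  ← median
  y=13 (N5, w=25) cum 245
  y=14 (N3, w=90) cum 335
  y=15 (N1, w=9) cum 344
  y=16 (N6, w=12) cum 356
  y=17 (N7, w=2) cum 358
⇒ y* = 10

(12, 10)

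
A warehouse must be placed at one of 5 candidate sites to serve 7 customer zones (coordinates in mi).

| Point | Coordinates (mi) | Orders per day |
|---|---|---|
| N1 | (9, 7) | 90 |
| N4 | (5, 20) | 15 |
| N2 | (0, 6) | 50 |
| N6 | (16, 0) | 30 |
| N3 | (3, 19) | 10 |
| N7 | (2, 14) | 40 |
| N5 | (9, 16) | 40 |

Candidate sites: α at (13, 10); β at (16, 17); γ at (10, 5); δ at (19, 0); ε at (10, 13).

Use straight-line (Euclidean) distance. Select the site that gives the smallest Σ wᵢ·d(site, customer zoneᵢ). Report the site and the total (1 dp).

Total weighted distance at each candidate:
  α (13, 10): total = 2526.5
  β (16, 17): total = 3737.5
  γ (10, 5): total = 2255.2
  δ (19, 0): total = 4435.1
  ε (10, 13): total = 2257.5
Minimum is at γ with total 2255.2 mi.

γ, total 2255.2 mi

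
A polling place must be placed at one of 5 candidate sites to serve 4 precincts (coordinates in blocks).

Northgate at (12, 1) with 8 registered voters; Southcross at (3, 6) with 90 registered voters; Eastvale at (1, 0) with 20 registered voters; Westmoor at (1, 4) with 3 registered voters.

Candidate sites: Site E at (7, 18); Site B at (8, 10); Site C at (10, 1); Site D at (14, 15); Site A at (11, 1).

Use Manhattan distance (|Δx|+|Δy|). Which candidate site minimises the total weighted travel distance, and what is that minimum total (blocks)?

Site B, total 1293 blocks

Total weighted distance at each candidate:
  Site E (7, 18): total = 2156
  Site B (8, 10): total = 1293
  Site C (10, 1): total = 1332
  Site D (14, 15): total = 2560
  Site A (11, 1): total = 1437
Minimum is at Site B with total 1293 blocks.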